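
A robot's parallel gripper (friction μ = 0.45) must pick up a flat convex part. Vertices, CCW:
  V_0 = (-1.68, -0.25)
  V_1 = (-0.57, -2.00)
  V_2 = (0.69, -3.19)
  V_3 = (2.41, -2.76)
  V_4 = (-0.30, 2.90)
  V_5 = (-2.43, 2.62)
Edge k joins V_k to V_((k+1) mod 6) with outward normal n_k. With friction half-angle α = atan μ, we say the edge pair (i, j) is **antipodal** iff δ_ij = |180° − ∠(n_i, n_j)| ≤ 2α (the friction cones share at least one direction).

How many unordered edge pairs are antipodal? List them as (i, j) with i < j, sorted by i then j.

count = 4; pairs: (0,3), (1,3), (2,4), (3,5)

α = atan 0.45 = 24.23°;  2α = 48.46°
n_0 = (-0.8445, -0.5356)
n_1 = (-0.6866, -0.7270)
n_2 = (+0.2425, -0.9701)
n_3 = (+0.9019, +0.4319)
n_4 = (-0.1303, +0.9915)
n_5 = (-0.9675, -0.2528)
  (0,1): δ = 165.75°  ·
  (0,2): δ = 108.35°  ·
  (0,3): δ = 6.80°  ✓
  (0,4): δ = 65.10°  ·
  (0,5): δ = 162.26°  ·
  (1,2): δ = 122.60°  ·
  (1,3): δ = 21.05°  ✓
  (1,4): δ = 50.85°  ·
  (1,5): δ = 148.01°  ·
  (2,3): δ = 78.45°  ·
  (2,4): δ = 6.55°  ✓
  (2,5): δ = 90.61°  ·
  (3,4): δ = 108.10°  ·
  (3,5): δ = 10.94°  ✓
  (4,5): δ = 82.84°  ·
antipodal pairs: 4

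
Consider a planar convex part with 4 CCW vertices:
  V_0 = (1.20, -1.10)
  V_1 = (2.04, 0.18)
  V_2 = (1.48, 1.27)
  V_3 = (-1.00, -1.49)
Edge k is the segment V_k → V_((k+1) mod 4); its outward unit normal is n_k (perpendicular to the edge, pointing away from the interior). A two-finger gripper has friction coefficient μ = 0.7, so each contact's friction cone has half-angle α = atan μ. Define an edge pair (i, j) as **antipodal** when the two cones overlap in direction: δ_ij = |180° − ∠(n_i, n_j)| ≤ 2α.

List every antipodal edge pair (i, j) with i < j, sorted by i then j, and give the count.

α = atan 0.7 = 34.99°;  2α = 69.98°
n_0 = (+0.8360, -0.5487)
n_1 = (+0.8895, +0.4570)
n_2 = (-0.7438, +0.6684)
n_3 = (+0.1746, -0.9846)
  (0,1): δ = 119.53°  ·
  (0,2): δ = 8.67°  ✓
  (0,3): δ = 133.33°  ·
  (1,2): δ = 69.13°  ✓
  (1,3): δ = 72.86°  ·
  (2,3): δ = 38.01°  ✓
antipodal pairs: 3

count = 3; pairs: (0,2), (1,2), (2,3)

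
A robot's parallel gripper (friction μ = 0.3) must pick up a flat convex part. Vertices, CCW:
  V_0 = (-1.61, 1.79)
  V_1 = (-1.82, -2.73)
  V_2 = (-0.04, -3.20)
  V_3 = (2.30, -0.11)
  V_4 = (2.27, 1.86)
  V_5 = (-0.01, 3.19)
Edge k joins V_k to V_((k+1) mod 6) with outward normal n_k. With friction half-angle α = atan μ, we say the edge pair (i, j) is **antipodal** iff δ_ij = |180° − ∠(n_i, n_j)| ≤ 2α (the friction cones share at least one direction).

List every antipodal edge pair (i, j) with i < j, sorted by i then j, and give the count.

α = atan 0.3 = 16.70°;  2α = 33.40°
n_0 = (-0.9989, +0.0464)
n_1 = (-0.2553, -0.9669)
n_2 = (+0.7972, -0.6037)
n_3 = (+0.9999, +0.0152)
n_4 = (+0.5039, +0.8638)
n_5 = (-0.6585, +0.7526)
  (0,1): δ = 102.13°  ·
  (0,2): δ = 34.48°  ·
  (0,3): δ = 3.53°  ✓
  (0,4): δ = 62.40°  ·
  (0,5): δ = 133.85°  ·
  (1,2): δ = 112.34°  ·
  (1,3): δ = 74.34°  ·
  (1,4): δ = 15.47°  ✓
  (1,5): δ = 55.98°  ·
  (2,3): δ = 141.99°  ·
  (2,4): δ = 83.12°  ·
  (2,5): δ = 11.68°  ✓
  (3,4): δ = 121.13°  ·
  (3,5): δ = 49.69°  ·
  (4,5): δ = 108.56°  ·
antipodal pairs: 3

count = 3; pairs: (0,3), (1,4), (2,5)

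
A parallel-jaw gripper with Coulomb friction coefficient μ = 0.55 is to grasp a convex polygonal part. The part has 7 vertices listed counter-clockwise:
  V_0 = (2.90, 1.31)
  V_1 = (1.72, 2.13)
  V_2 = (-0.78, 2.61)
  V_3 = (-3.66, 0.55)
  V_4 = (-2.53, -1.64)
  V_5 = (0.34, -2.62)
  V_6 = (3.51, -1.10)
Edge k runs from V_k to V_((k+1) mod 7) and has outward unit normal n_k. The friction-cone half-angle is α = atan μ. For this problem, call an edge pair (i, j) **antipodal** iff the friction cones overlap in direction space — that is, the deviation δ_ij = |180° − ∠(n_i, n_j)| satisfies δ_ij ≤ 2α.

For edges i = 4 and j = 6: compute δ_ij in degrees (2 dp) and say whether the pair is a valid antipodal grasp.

δ = 56.94°, valid

α = atan 0.55 = 28.81°;  2α = 57.62°
edge 4: e_4 = (+2.87, -0.98);  n_4 = (-0.3231, -0.9463)
edge 6: e_6 = (-0.61, +2.41);  n_6 = (+0.9694, +0.2454)
∠(n_4, n_6) = 123.06°
δ = |180° − 123.06°| = 56.94°
56.94° ≤ 2α = 57.62°  →  valid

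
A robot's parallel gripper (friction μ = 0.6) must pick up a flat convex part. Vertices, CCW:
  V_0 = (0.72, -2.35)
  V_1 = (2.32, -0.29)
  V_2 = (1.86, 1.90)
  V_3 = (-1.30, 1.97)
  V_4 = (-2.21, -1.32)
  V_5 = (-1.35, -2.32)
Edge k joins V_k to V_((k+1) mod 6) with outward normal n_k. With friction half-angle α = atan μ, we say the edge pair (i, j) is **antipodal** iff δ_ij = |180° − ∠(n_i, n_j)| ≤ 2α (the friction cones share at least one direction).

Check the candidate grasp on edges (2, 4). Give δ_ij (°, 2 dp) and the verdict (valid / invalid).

δ = 48.04°, valid

α = atan 0.6 = 30.96°;  2α = 61.93°
edge 2: e_2 = (-3.16, +0.07);  n_2 = (+0.0221, +0.9998)
edge 4: e_4 = (+0.86, -1.00);  n_4 = (-0.7582, -0.6520)
∠(n_2, n_4) = 131.96°
δ = |180° − 131.96°| = 48.04°
48.04° ≤ 2α = 61.93°  →  valid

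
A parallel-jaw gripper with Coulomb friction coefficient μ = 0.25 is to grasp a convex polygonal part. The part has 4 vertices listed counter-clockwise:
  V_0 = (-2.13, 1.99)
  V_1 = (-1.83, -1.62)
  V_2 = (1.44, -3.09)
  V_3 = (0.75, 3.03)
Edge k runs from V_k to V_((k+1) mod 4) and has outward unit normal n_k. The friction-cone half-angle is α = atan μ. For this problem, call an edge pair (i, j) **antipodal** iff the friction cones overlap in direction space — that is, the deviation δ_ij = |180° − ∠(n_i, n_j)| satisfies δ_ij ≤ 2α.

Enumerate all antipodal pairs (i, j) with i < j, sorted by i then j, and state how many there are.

count = 1; pairs: (0,2)

α = atan 0.25 = 14.04°;  2α = 28.07°
n_0 = (-0.9966, -0.0828)
n_1 = (-0.4100, -0.9121)
n_2 = (+0.9937, +0.1120)
n_3 = (-0.3396, +0.9406)
  (0,1): δ = 118.96°  ·
  (0,2): δ = 1.68°  ✓
  (0,3): δ = 105.10°  ·
  (1,2): δ = 59.36°  ·
  (1,3): δ = 44.06°  ·
  (2,3): δ = 76.58°  ·
antipodal pairs: 1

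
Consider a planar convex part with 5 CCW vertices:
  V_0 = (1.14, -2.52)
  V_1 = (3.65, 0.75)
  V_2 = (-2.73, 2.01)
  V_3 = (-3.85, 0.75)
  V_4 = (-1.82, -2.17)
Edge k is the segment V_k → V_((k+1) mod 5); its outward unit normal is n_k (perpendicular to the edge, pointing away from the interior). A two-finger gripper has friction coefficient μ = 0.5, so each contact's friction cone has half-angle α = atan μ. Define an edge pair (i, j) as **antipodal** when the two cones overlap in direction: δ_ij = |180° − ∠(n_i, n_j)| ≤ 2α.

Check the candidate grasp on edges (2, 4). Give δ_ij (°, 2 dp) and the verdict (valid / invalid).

δ = 55.11°, invalid

α = atan 0.5 = 26.57°;  2α = 53.13°
edge 2: e_2 = (-1.12, -1.26);  n_2 = (-0.7474, +0.6644)
edge 4: e_4 = (+2.96, -0.35);  n_4 = (-0.1174, -0.9931)
∠(n_2, n_4) = 124.89°
δ = |180° − 124.89°| = 55.11°
55.11° > 2α = 53.13°  →  invalid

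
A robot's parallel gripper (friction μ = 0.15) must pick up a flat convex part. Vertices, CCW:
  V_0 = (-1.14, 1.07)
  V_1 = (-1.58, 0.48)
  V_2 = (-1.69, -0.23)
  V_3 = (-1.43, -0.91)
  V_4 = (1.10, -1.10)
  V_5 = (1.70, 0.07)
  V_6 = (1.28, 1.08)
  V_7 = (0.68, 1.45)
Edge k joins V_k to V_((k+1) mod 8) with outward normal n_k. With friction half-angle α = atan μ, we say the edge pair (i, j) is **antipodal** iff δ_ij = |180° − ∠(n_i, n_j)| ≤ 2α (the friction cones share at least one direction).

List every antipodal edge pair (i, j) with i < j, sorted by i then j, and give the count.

count = 3; pairs: (0,4), (2,5), (3,7)

α = atan 0.15 = 8.53°;  2α = 17.06°
n_0 = (-0.8016, +0.5978)
n_1 = (-0.9882, +0.1531)
n_2 = (-0.9341, -0.3571)
n_3 = (-0.0749, -0.9972)
n_4 = (+0.8898, -0.4563)
n_5 = (+0.9233, +0.3840)
n_6 = (+0.5249, +0.8512)
n_7 = (-0.2044, +0.9789)
  (0,1): δ = 152.09°  ·
  (0,2): δ = 122.36°  ·
  (0,3): δ = 57.58°  ·
  (0,4): δ = 9.56°  ✓
  (0,5): δ = 59.29°  ·
  (0,6): δ = 95.05°  ·
  (0,7): δ = 138.51°  ·
  (1,2): δ = 150.27°  ·
  (1,3): δ = 85.49°  ·
  (1,4): δ = 18.34°  ·
  (1,5): δ = 31.39°  ·
  (1,6): δ = 67.15°  ·
  (1,7): δ = 110.60°  ·
  (2,3): δ = 115.22°  ·
  (2,4): δ = 48.07°  ·
  (2,5): δ = 1.66°  ✓
  (2,6): δ = 37.41°  ·
  (2,7): δ = 80.87°  ·
  (3,4): δ = 112.85°  ·
  (3,5): δ = 63.13°  ·
  (3,6): δ = 27.37°  ·
  (3,7): δ = 16.09°  ✓
  (4,5): δ = 130.27°  ·
  (4,6): δ = 94.51°  ·
  (4,7): δ = 51.06°  ·
  (5,6): δ = 144.24°  ·
  (5,7): δ = 100.79°  ·
  (6,7): δ = 136.55°  ·
antipodal pairs: 3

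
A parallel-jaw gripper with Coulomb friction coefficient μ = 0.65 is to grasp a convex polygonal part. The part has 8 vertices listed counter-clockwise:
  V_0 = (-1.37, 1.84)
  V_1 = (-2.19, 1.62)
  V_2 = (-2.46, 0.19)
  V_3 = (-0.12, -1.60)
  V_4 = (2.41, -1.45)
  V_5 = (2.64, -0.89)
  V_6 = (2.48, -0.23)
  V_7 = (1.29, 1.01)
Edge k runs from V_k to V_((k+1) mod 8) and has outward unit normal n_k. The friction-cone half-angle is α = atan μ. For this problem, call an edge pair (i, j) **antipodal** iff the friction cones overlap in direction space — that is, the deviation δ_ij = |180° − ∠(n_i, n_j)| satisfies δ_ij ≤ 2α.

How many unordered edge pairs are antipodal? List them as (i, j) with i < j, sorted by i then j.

α = atan 0.65 = 33.02°;  2α = 66.05°
n_0 = (-0.2591, +0.9658)
n_1 = (-0.9826, +0.1855)
n_2 = (-0.6076, -0.7943)
n_3 = (+0.0592, -0.9982)
n_4 = (+0.9250, -0.3799)
n_5 = (+0.9719, +0.2356)
n_6 = (+0.7215, +0.6924)
n_7 = (+0.2979, +0.9546)
  (0,1): δ = 115.71°  ·
  (0,2): δ = 52.43°  ✓
  (0,3): δ = 11.63°  ✓
  (0,4): δ = 52.65°  ✓
  (0,5): δ = 88.61°  ·
  (0,6): δ = 118.80°  ·
  (0,7): δ = 147.65°  ·
  (1,2): δ = 116.72°  ·
  (1,3): δ = 75.91°  ·
  (1,4): δ = 11.64°  ✓
  (1,5): δ = 24.32°  ✓
  (1,6): δ = 54.51°  ✓
  (1,7): δ = 83.36°  ·
  (2,3): δ = 139.19°  ·
  (2,4): δ = 74.91°  ·
  (2,5): δ = 38.96°  ✓
  (2,6): δ = 8.76°  ✓
  (2,7): δ = 20.08°  ✓
  (3,4): δ = 115.72°  ·
  (3,5): δ = 79.77°  ·
  (3,6): δ = 49.57°  ✓
  (3,7): δ = 20.72°  ✓
  (4,5): δ = 144.04°  ·
  (4,6): δ = 113.85°  ·
  (4,7): δ = 85.00°  ·
  (5,6): δ = 149.81°  ·
  (5,7): δ = 120.96°  ·
  (6,7): δ = 151.15°  ·
antipodal pairs: 11

count = 11; pairs: (0,2), (0,3), (0,4), (1,4), (1,5), (1,6), (2,5), (2,6), (2,7), (3,6), (3,7)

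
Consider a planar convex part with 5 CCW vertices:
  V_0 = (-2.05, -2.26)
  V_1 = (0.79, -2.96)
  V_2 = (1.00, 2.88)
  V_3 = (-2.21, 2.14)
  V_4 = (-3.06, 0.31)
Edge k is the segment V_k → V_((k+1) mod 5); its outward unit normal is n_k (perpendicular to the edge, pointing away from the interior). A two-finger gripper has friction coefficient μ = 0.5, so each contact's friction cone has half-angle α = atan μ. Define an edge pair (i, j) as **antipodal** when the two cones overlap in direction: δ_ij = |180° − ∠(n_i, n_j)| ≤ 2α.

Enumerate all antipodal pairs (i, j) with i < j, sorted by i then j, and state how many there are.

count = 3; pairs: (0,2), (1,3), (1,4)

α = atan 0.5 = 26.57°;  2α = 53.13°
n_0 = (-0.2393, -0.9709)
n_1 = (+0.9994, -0.0359)
n_2 = (-0.2246, +0.9744)
n_3 = (-0.9069, +0.4213)
n_4 = (-0.9307, -0.3658)
  (0,1): δ = 78.21°  ·
  (0,2): δ = 26.83°  ✓
  (0,3): δ = 78.93°  ·
  (0,4): δ = 125.30°  ·
  (1,2): δ = 74.96°  ·
  (1,3): δ = 22.85°  ✓
  (1,4): δ = 23.51°  ✓
  (2,3): δ = 127.90°  ·
  (2,4): δ = 81.53°  ·
  (3,4): δ = 133.63°  ·
antipodal pairs: 3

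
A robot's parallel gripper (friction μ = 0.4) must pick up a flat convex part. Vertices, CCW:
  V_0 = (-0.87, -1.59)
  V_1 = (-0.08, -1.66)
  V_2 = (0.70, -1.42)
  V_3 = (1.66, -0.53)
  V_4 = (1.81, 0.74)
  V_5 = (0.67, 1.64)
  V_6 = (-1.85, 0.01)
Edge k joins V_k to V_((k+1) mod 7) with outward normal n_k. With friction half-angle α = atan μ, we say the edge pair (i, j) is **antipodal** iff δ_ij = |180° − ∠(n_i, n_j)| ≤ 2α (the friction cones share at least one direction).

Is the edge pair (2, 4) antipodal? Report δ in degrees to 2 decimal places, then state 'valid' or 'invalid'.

δ = 81.12°, invalid

α = atan 0.4 = 21.80°;  2α = 43.60°
edge 2: e_2 = (+0.96, +0.89);  n_2 = (+0.6799, -0.7333)
edge 4: e_4 = (-1.14, +0.90);  n_4 = (+0.6196, +0.7849)
∠(n_2, n_4) = 98.88°
δ = |180° − 98.88°| = 81.12°
81.12° > 2α = 43.60°  →  invalid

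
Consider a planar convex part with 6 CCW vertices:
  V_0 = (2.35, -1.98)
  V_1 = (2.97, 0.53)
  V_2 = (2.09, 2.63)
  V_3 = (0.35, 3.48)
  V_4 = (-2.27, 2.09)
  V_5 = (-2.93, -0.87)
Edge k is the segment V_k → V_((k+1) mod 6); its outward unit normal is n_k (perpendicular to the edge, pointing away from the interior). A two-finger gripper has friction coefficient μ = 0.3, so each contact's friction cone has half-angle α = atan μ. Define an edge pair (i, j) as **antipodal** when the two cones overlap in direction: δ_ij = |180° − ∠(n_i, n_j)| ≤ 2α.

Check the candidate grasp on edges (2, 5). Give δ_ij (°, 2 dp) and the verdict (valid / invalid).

α = atan 0.3 = 16.70°;  2α = 33.40°
edge 2: e_2 = (-1.74, +0.85);  n_2 = (+0.4389, +0.8985)
edge 5: e_5 = (+5.28, -1.11);  n_5 = (-0.2057, -0.9786)
∠(n_2, n_5) = 165.84°
δ = |180° − 165.84°| = 14.16°
14.16° ≤ 2α = 33.40°  →  valid

δ = 14.16°, valid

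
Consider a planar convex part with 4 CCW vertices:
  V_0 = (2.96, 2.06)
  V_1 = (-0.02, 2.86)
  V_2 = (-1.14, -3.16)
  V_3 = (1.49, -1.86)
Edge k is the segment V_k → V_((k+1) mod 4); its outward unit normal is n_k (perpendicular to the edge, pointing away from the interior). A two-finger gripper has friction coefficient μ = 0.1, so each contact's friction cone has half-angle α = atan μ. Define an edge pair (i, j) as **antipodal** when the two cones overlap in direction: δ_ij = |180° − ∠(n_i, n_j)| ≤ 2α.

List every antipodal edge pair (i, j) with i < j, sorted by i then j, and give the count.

count = 1; pairs: (1,3)

α = atan 0.1 = 5.71°;  2α = 11.42°
n_0 = (+0.2593, +0.9658)
n_1 = (-0.9831, +0.1829)
n_2 = (+0.4431, -0.8965)
n_3 = (+0.9363, -0.3511)
  (0,1): δ = 85.51°  ·
  (0,2): δ = 41.33°  ·
  (0,3): δ = 84.47°  ·
  (1,2): δ = 53.16°  ·
  (1,3): δ = 10.02°  ✓
  (2,3): δ = 136.86°  ·
antipodal pairs: 1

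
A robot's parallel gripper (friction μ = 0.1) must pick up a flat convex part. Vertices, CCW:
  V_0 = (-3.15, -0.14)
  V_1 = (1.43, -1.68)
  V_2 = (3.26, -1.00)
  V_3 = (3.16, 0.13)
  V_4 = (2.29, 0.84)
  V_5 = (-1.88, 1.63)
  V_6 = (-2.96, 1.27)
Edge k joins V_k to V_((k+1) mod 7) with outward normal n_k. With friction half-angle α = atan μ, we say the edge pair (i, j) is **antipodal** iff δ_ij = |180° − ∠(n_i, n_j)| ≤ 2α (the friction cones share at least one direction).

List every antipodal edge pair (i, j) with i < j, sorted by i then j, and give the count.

α = atan 0.1 = 5.71°;  2α = 11.42°
n_0 = (-0.3187, -0.9479)
n_1 = (+0.3483, -0.9374)
n_2 = (+0.9961, +0.0882)
n_3 = (+0.6323, +0.7748)
n_4 = (+0.1861, +0.9825)
n_5 = (-0.3162, +0.9487)
n_6 = (-0.9910, +0.1335)
  (0,1): δ = 141.03°  ·
  (0,2): δ = 66.36°  ·
  (0,3): δ = 20.63°  ·
  (0,4): δ = 7.86°  ✓
  (0,5): δ = 37.02°  ·
  (0,6): δ = 100.91°  ·
  (1,2): δ = 105.33°  ·
  (1,3): δ = 59.60°  ·
  (1,4): δ = 31.11°  ·
  (1,5): δ = 1.95°  ✓
  (1,6): δ = 61.94°  ·
  (2,3): δ = 134.27°  ·
  (2,4): δ = 105.78°  ·
  (2,5): δ = 76.62°  ·
  (2,6): δ = 12.73°  ·
  (3,4): δ = 151.51°  ·
  (3,5): δ = 122.35°  ·
  (3,6): δ = 58.46°  ·
  (4,5): δ = 150.84°  ·
  (4,6): δ = 86.95°  ·
  (5,6): δ = 116.11°  ·
antipodal pairs: 2

count = 2; pairs: (0,4), (1,5)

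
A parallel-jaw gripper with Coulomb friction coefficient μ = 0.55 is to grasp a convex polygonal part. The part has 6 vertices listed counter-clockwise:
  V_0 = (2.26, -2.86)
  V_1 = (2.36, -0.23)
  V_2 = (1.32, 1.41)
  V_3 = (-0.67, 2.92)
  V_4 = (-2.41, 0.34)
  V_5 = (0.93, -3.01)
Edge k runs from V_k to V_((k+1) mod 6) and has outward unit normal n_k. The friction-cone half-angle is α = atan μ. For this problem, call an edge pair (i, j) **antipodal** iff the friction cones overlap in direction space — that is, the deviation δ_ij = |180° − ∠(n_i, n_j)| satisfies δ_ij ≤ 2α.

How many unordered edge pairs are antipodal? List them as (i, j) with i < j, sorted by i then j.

count = 6; pairs: (0,3), (0,4), (1,4), (2,4), (2,5), (3,5)

α = atan 0.55 = 28.81°;  2α = 57.62°
n_0 = (+0.9993, -0.0380)
n_1 = (+0.8445, +0.5355)
n_2 = (+0.6045, +0.7966)
n_3 = (-0.8291, +0.5591)
n_4 = (-0.7082, -0.7060)
n_5 = (+0.1121, -0.9937)
  (0,1): δ = 145.44°  ·
  (0,2): δ = 125.01°  ·
  (0,3): δ = 31.82°  ✓
  (0,4): δ = 47.09°  ✓
  (0,5): δ = 98.61°  ·
  (1,2): δ = 159.57°  ·
  (1,3): δ = 66.38°  ·
  (1,4): δ = 12.53°  ✓
  (1,5): δ = 64.05°  ·
  (2,3): δ = 86.81°  ·
  (2,4): δ = 7.89°  ✓
  (2,5): δ = 43.63°  ✓
  (3,4): δ = 101.09°  ·
  (3,5): δ = 49.57°  ✓
  (4,5): δ = 128.48°  ·
antipodal pairs: 6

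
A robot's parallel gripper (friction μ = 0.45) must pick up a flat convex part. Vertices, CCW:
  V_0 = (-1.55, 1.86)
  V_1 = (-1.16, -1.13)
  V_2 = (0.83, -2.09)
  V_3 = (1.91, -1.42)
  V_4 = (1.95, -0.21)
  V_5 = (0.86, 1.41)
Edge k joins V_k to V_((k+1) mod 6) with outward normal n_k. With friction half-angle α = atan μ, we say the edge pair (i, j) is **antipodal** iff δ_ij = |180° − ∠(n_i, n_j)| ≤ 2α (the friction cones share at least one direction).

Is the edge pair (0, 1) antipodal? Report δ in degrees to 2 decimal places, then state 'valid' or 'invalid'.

α = atan 0.45 = 24.23°;  2α = 48.46°
edge 0: e_0 = (+0.39, -2.99);  n_0 = (-0.9916, -0.1293)
edge 1: e_1 = (+1.99, -0.96);  n_1 = (-0.4345, -0.9007)
∠(n_0, n_1) = 56.82°
δ = |180° − 56.82°| = 123.18°
123.18° > 2α = 48.46°  →  invalid

δ = 123.18°, invalid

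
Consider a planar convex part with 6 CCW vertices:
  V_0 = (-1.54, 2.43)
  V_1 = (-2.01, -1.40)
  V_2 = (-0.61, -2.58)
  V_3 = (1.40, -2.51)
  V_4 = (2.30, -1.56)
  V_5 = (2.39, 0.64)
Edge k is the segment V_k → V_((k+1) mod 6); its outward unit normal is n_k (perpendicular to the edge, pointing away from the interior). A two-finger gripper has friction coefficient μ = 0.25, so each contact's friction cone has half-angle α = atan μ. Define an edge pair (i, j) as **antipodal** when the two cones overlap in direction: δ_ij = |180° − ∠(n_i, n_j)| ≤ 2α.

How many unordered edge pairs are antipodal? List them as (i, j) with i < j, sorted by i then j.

count = 3; pairs: (0,4), (1,5), (2,5)

α = atan 0.25 = 14.04°;  2α = 28.07°
n_0 = (-0.9926, +0.1218)
n_1 = (-0.6445, -0.7646)
n_2 = (+0.0348, -0.9994)
n_3 = (+0.7260, -0.6877)
n_4 = (+0.9992, -0.0409)
n_5 = (+0.4145, +0.9100)
  (0,1): δ = 123.13°  ·
  (0,2): δ = 81.01°  ·
  (0,3): δ = 36.46°  ·
  (0,4): δ = 4.65°  ✓
  (0,5): δ = 72.51°  ·
  (1,2): δ = 137.88°  ·
  (1,3): δ = 93.33°  ·
  (1,4): δ = 52.22°  ·
  (1,5): δ = 15.64°  ✓
  (2,3): δ = 135.45°  ·
  (2,4): δ = 94.34°  ·
  (2,5): δ = 26.48°  ✓
  (3,4): δ = 138.89°  ·
  (3,5): δ = 71.04°  ·
  (4,5): δ = 112.15°  ·
antipodal pairs: 3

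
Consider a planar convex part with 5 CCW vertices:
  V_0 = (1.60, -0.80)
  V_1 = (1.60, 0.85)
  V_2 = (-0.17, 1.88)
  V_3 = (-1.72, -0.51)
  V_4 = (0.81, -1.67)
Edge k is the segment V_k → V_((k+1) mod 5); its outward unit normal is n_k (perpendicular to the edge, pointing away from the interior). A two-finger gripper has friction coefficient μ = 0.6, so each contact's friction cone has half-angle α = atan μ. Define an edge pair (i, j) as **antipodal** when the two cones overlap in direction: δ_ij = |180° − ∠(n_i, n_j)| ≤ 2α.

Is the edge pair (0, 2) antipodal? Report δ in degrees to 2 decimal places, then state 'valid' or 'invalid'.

α = atan 0.6 = 30.96°;  2α = 61.93°
edge 0: e_0 = (+0.00, +1.65);  n_0 = (+1.0000, -0.0000)
edge 2: e_2 = (-1.55, -2.39);  n_2 = (-0.8390, +0.5441)
∠(n_0, n_2) = 147.04°
δ = |180° − 147.04°| = 32.96°
32.96° ≤ 2α = 61.93°  →  valid

δ = 32.96°, valid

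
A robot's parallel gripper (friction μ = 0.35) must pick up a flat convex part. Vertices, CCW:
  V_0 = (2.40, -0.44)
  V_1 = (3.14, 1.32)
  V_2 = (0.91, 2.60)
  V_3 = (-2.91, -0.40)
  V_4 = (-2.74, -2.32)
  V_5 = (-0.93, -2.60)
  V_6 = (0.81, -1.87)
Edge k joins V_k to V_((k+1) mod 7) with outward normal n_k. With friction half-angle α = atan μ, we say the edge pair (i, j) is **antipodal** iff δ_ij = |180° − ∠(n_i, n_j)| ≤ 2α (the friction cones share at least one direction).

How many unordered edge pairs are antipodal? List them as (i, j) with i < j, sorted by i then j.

count = 5; pairs: (0,2), (0,3), (1,4), (2,5), (2,6)

α = atan 0.35 = 19.29°;  2α = 38.58°
n_0 = (+0.9218, -0.3876)
n_1 = (+0.4978, +0.8673)
n_2 = (-0.6176, +0.7865)
n_3 = (-0.9961, -0.0882)
n_4 = (-0.1529, -0.9882)
n_5 = (+0.3869, -0.9221)
n_6 = (+0.6687, -0.7435)
  (0,1): δ = 97.05°  ·
  (0,2): δ = 29.05°  ✓
  (0,3): δ = 27.86°  ✓
  (0,4): δ = 104.01°  ·
  (0,5): δ = 135.56°  ·
  (0,6): δ = 154.77°  ·
  (1,2): δ = 112.00°  ·
  (1,3): δ = 55.08°  ·
  (1,4): δ = 21.06°  ✓
  (1,5): δ = 52.62°  ·
  (1,6): δ = 71.82°  ·
  (2,3): δ = 123.08°  ·
  (2,4): δ = 46.94°  ·
  (2,5): δ = 15.38°  ✓
  (2,6): δ = 3.82°  ✓
  (3,4): δ = 103.85°  ·
  (3,5): δ = 72.30°  ·
  (3,6): δ = 53.09°  ·
  (4,5): δ = 148.45°  ·
  (4,6): δ = 129.24°  ·
  (5,6): δ = 160.79°  ·
antipodal pairs: 5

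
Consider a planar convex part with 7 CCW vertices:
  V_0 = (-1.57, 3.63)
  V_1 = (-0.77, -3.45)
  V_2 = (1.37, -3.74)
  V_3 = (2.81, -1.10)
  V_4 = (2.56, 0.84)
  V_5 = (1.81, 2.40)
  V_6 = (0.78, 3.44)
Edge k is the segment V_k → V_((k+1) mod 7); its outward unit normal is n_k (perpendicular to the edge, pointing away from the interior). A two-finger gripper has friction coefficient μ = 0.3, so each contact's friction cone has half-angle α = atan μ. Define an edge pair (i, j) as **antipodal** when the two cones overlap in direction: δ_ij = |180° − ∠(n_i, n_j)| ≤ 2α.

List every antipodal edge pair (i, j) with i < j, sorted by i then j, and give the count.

count = 3; pairs: (0,3), (0,4), (1,6)

α = atan 0.3 = 16.70°;  2α = 33.40°
n_0 = (-0.9937, -0.1123)
n_1 = (-0.1343, -0.9909)
n_2 = (+0.8779, -0.4789)
n_3 = (+0.9918, +0.1278)
n_4 = (+0.9013, +0.4333)
n_5 = (+0.7105, +0.7037)
n_6 = (+0.0806, +0.9967)
  (0,1): δ = 104.16°  ·
  (0,2): δ = 35.06°  ·
  (0,3): δ = 0.90°  ✓
  (0,4): δ = 19.23°  ✓
  (0,5): δ = 38.28°  ·
  (0,6): δ = 78.93°  ·
  (1,2): δ = 110.89°  ·
  (1,3): δ = 74.94°  ·
  (1,4): δ = 56.61°  ·
  (1,5): δ = 37.56°  ·
  (1,6): δ = 3.09°  ✓
  (2,3): δ = 144.05°  ·
  (2,4): δ = 125.71°  ·
  (2,5): δ = 106.67°  ·
  (2,6): δ = 66.01°  ·
  (3,4): δ = 161.67°  ·
  (3,5): δ = 142.62°  ·
  (3,6): δ = 101.97°  ·
  (4,5): δ = 160.95°  ·
  (4,6): δ = 120.30°  ·
  (5,6): δ = 139.35°  ·
antipodal pairs: 3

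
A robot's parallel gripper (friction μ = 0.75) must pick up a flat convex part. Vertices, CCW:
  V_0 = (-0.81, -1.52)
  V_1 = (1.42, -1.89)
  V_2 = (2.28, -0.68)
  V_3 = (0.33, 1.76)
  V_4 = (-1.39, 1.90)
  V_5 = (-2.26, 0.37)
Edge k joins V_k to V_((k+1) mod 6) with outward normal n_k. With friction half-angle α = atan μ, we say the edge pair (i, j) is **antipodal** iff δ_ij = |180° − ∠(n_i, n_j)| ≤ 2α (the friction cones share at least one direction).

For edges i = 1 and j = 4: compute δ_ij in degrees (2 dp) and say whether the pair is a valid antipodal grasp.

δ = 5.78°, valid

α = atan 0.75 = 36.87°;  2α = 73.74°
edge 1: e_1 = (+0.86, +1.21);  n_1 = (+0.8151, -0.5793)
edge 4: e_4 = (-0.87, -1.53);  n_4 = (-0.8693, +0.4943)
∠(n_1, n_4) = 174.22°
δ = |180° − 174.22°| = 5.78°
5.78° ≤ 2α = 73.74°  →  valid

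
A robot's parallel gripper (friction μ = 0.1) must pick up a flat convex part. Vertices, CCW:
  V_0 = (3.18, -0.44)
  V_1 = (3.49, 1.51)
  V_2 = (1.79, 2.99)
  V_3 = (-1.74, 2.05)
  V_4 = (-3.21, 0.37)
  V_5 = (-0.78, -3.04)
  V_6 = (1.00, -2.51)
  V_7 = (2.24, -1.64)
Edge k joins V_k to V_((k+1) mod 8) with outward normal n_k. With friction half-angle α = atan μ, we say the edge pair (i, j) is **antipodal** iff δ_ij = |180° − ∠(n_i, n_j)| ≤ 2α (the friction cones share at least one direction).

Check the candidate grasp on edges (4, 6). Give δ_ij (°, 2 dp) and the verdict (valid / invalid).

δ = 90.42°, invalid

α = atan 0.1 = 5.71°;  2α = 11.42°
edge 4: e_4 = (+2.43, -3.41);  n_4 = (-0.8144, -0.5803)
edge 6: e_6 = (+1.24, +0.87);  n_6 = (+0.5743, -0.8186)
∠(n_4, n_6) = 89.58°
δ = |180° − 89.58°| = 90.42°
90.42° > 2α = 11.42°  →  invalid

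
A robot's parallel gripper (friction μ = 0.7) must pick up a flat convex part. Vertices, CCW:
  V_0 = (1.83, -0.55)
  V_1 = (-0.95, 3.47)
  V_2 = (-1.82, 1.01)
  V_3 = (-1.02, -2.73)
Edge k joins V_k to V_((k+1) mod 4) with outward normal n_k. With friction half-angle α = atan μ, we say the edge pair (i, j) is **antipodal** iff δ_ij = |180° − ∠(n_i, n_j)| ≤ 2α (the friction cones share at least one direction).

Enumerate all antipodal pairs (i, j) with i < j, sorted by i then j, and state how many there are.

count = 4; pairs: (0,1), (0,2), (1,3), (2,3)

α = atan 0.7 = 34.99°;  2α = 69.98°
n_0 = (+0.8225, +0.5688)
n_1 = (-0.9428, +0.3334)
n_2 = (-0.9779, -0.2092)
n_3 = (+0.6076, -0.7943)
  (0,1): δ = 54.14°  ✓
  (0,2): δ = 22.59°  ✓
  (0,3): δ = 92.75°  ·
  (1,2): δ = 148.45°  ·
  (1,3): δ = 33.11°  ✓
  (2,3): δ = 64.66°  ✓
antipodal pairs: 4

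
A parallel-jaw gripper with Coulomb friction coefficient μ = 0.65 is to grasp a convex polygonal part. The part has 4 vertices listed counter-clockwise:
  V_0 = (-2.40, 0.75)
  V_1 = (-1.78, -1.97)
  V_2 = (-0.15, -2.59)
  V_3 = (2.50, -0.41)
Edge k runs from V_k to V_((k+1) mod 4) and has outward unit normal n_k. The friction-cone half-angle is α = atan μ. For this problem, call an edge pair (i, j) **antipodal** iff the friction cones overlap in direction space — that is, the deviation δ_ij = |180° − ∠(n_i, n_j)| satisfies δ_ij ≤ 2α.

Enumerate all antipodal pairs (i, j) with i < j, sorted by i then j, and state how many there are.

count = 4; pairs: (0,2), (0,3), (1,3), (2,3)

α = atan 0.65 = 33.02°;  2α = 66.05°
n_0 = (-0.9750, -0.2222)
n_1 = (-0.3555, -0.9347)
n_2 = (+0.6353, -0.7723)
n_3 = (+0.2304, +0.9731)
  (0,1): δ = 123.67°  ·
  (0,2): δ = 63.40°  ✓
  (0,3): δ = 63.84°  ✓
  (1,2): δ = 119.73°  ·
  (1,3): δ = 7.51°  ✓
  (2,3): δ = 52.76°  ✓
antipodal pairs: 4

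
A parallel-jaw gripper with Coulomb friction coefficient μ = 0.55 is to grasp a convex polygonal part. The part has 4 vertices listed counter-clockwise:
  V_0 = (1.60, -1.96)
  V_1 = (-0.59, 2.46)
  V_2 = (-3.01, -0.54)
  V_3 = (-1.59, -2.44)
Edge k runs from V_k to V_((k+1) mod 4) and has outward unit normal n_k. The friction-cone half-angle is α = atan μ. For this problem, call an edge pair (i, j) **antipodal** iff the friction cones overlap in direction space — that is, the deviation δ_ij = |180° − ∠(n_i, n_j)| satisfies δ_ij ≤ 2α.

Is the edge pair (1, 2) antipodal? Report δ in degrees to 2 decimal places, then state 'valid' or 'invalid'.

α = atan 0.55 = 28.81°;  2α = 57.62°
edge 1: e_1 = (-2.42, -3.00);  n_1 = (-0.7783, +0.6279)
edge 2: e_2 = (+1.42, -1.90);  n_2 = (-0.8010, -0.5987)
∠(n_1, n_2) = 75.67°
δ = |180° − 75.67°| = 104.33°
104.33° > 2α = 57.62°  →  invalid

δ = 104.33°, invalid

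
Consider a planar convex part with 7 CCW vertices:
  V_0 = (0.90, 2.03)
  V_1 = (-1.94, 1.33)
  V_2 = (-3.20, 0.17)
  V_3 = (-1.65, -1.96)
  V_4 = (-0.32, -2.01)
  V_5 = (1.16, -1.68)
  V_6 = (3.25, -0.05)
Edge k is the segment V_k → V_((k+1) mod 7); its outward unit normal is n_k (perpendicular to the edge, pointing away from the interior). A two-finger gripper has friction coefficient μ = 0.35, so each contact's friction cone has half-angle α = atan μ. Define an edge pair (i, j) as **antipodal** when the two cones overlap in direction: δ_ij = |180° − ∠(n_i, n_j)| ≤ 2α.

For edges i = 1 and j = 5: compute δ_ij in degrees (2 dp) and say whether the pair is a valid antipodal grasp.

α = atan 0.35 = 19.29°;  2α = 38.58°
edge 1: e_1 = (-1.26, -1.16);  n_1 = (-0.6773, +0.7357)
edge 5: e_5 = (+2.09, +1.63);  n_5 = (+0.6150, -0.7885)
∠(n_1, n_5) = 175.32°
δ = |180° − 175.32°| = 4.68°
4.68° ≤ 2α = 38.58°  →  valid

δ = 4.68°, valid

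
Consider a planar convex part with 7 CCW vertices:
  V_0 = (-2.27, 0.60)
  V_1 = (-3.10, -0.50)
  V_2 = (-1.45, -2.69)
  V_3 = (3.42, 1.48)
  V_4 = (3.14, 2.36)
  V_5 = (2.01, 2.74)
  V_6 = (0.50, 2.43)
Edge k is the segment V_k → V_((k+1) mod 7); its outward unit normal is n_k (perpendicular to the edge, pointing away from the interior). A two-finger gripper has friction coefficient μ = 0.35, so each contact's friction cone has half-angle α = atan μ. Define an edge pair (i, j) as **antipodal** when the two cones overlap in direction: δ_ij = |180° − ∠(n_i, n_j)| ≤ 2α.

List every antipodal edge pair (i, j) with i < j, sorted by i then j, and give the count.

count = 5; pairs: (0,2), (1,3), (1,4), (2,5), (2,6)

α = atan 0.35 = 19.29°;  2α = 38.58°
n_0 = (-0.7983, +0.6023)
n_1 = (-0.7987, -0.6017)
n_2 = (+0.6504, -0.7596)
n_3 = (+0.9529, +0.3032)
n_4 = (+0.3187, +0.9478)
n_5 = (-0.2011, +0.9796)
n_6 = (-0.5512, +0.8344)
  (0,1): δ = 105.97°  ·
  (0,2): δ = 12.39°  ✓
  (0,3): δ = 54.69°  ·
  (0,4): δ = 108.45°  ·
  (0,5): δ = 138.64°  ·
  (0,6): δ = 160.49°  ·
  (1,2): δ = 86.42°  ·
  (1,3): δ = 19.35°  ✓
  (1,4): δ = 34.42°  ✓
  (1,5): δ = 64.61°  ·
  (1,6): δ = 86.46°  ·
  (2,3): δ = 112.92°  ·
  (2,4): δ = 59.16°  ·
  (2,5): δ = 28.97°  ✓
  (2,6): δ = 7.12°  ✓
  (3,4): δ = 126.24°  ·
  (3,5): δ = 96.05°  ·
  (3,6): δ = 74.20°  ·
  (4,5): δ = 149.81°  ·
  (4,6): δ = 127.96°  ·
  (5,6): δ = 158.15°  ·
antipodal pairs: 5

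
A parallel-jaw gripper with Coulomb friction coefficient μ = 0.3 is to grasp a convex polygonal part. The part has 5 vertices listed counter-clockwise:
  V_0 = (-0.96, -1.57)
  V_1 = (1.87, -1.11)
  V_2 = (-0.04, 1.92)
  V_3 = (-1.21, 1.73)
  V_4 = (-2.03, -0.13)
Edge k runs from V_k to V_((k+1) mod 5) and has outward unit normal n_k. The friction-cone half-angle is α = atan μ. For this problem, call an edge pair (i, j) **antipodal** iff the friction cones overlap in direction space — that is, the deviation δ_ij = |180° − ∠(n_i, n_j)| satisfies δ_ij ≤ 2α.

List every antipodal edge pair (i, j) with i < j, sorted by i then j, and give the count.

count = 2; pairs: (0,2), (1,4)

α = atan 0.3 = 16.70°;  2α = 33.40°
n_0 = (+0.1604, -0.9870)
n_1 = (+0.8460, +0.5333)
n_2 = (-0.1603, +0.9871)
n_3 = (-0.9150, +0.4034)
n_4 = (-0.8027, -0.5964)
  (0,1): δ = 67.01°  ·
  (0,2): δ = 0.01°  ✓
  (0,3): δ = 56.98°  ·
  (0,4): δ = 117.38°  ·
  (1,2): δ = 113.00°  ·
  (1,3): δ = 56.02°  ·
  (1,4): δ = 4.39°  ✓
  (2,3): δ = 123.01°  ·
  (2,4): δ = 62.61°  ·
  (3,4): δ = 119.59°  ·
antipodal pairs: 2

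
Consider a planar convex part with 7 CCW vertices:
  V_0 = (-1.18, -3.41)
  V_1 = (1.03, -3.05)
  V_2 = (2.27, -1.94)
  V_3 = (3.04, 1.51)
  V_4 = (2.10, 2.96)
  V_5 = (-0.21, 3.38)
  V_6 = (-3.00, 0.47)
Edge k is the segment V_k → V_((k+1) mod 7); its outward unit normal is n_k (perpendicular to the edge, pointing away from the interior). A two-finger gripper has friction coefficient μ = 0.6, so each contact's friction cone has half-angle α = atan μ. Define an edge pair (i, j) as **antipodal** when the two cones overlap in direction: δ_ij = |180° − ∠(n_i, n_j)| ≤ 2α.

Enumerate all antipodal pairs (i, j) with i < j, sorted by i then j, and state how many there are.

count = 8; pairs: (0,4), (0,5), (1,4), (1,5), (2,5), (2,6), (3,6), (4,6)

α = atan 0.6 = 30.96°;  2α = 61.93°
n_0 = (+0.1608, -0.9870)
n_1 = (+0.6670, -0.7451)
n_2 = (+0.9760, -0.2178)
n_3 = (+0.8391, +0.5440)
n_4 = (+0.1789, +0.9839)
n_5 = (-0.7218, +0.6921)
n_6 = (-0.9053, -0.4247)
  (0,1): δ = 147.42°  ·
  (0,2): δ = 111.83°  ·
  (0,3): δ = 66.30°  ·
  (0,4): δ = 19.56°  ✓
  (0,5): δ = 36.95°  ✓
  (0,6): δ = 105.88°  ·
  (1,2): δ = 144.42°  ·
  (1,3): δ = 98.88°  ·
  (1,4): δ = 52.14°  ✓
  (1,5): δ = 4.37°  ✓
  (1,6): δ = 73.30°  ·
  (2,3): δ = 134.46°  ·
  (2,4): δ = 87.72°  ·
  (2,5): δ = 31.21°  ✓
  (2,6): δ = 37.71°  ✓
  (3,4): δ = 133.26°  ·
  (3,5): δ = 76.75°  ·
  (3,6): δ = 7.82°  ✓
  (4,5): δ = 123.49°  ·
  (4,6): δ = 54.57°  ✓
  (5,6): δ = 111.08°  ·
antipodal pairs: 8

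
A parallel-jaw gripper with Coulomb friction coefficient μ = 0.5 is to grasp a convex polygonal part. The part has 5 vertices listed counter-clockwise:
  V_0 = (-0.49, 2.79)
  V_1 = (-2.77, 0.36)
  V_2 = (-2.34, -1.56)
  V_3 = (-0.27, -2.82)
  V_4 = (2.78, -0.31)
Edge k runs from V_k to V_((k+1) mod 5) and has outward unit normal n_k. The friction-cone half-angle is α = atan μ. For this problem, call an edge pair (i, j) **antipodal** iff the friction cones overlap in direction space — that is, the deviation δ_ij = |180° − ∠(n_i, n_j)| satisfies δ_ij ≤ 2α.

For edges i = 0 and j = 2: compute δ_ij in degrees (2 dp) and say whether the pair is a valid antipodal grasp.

δ = 78.15°, invalid

α = atan 0.5 = 26.57°;  2α = 53.13°
edge 0: e_0 = (-2.28, -2.43);  n_0 = (-0.7293, +0.6842)
edge 2: e_2 = (+2.07, -1.26);  n_2 = (-0.5199, -0.8542)
∠(n_0, n_2) = 101.85°
δ = |180° − 101.85°| = 78.15°
78.15° > 2α = 53.13°  →  invalid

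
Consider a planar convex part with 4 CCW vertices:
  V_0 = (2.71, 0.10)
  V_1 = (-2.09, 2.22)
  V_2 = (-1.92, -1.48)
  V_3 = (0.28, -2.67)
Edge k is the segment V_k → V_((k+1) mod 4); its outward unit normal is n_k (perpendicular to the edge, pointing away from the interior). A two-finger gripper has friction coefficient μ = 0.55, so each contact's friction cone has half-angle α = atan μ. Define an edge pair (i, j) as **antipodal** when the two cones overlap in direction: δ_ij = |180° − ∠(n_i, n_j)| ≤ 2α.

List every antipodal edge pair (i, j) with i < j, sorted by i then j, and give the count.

α = atan 0.55 = 28.81°;  2α = 57.62°
n_0 = (+0.4040, +0.9148)
n_1 = (-0.9989, -0.0459)
n_2 = (-0.4758, -0.8796)
n_3 = (+0.7517, -0.6595)
  (0,1): δ = 63.54°  ·
  (0,2): δ = 4.58°  ✓
  (0,3): δ = 72.57°  ·
  (1,2): δ = 121.04°  ·
  (1,3): δ = 43.89°  ✓
  (2,3): δ = 102.85°  ·
antipodal pairs: 2

count = 2; pairs: (0,2), (1,3)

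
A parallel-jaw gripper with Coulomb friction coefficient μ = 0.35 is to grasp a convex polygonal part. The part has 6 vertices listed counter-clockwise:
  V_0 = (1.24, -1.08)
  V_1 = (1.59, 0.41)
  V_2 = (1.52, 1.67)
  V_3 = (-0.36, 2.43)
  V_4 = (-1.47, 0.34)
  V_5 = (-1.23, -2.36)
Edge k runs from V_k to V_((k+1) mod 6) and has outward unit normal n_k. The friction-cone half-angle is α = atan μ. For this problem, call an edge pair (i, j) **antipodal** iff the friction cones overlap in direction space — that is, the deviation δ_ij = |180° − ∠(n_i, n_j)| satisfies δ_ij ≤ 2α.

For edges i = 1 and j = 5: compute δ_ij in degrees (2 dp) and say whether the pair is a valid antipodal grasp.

δ = 114.21°, invalid

α = atan 0.35 = 19.29°;  2α = 38.58°
edge 1: e_1 = (-0.07, +1.26);  n_1 = (+0.9985, +0.0555)
edge 5: e_5 = (+2.47, +1.28);  n_5 = (+0.4601, -0.8879)
∠(n_1, n_5) = 65.79°
δ = |180° − 65.79°| = 114.21°
114.21° > 2α = 38.58°  →  invalid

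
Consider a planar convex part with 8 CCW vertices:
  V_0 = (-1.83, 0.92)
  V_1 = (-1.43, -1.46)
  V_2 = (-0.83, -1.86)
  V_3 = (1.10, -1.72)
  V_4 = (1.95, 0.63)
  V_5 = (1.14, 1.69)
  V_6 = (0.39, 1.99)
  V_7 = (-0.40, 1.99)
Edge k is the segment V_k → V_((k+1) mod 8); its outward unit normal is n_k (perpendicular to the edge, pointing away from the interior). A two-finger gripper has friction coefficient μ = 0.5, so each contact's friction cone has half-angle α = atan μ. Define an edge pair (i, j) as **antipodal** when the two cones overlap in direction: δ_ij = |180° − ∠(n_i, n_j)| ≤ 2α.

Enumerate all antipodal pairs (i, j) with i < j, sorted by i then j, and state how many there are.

α = atan 0.5 = 26.57°;  2α = 53.13°
n_0 = (-0.9862, -0.1657)
n_1 = (-0.5547, -0.8321)
n_2 = (+0.0723, -0.9974)
n_3 = (+0.9404, -0.3401)
n_4 = (+0.7946, +0.6072)
n_5 = (+0.3714, +0.9285)
n_6 = (+0.0000, +1.0000)
n_7 = (-0.5991, +0.8007)
  (0,1): δ = 133.23°  ·
  (0,2): δ = 95.39°  ·
  (0,3): δ = 29.43°  ✓
  (0,4): δ = 27.84°  ✓
  (0,5): δ = 58.66°  ·
  (0,6): δ = 80.46°  ·
  (0,7): δ = 117.27°  ·
  (1,2): δ = 142.16°  ·
  (1,3): δ = 76.20°  ·
  (1,4): δ = 18.92°  ✓
  (1,5): δ = 11.89°  ✓
  (1,6): δ = 33.69°  ✓
  (1,7): δ = 70.50°  ·
  (2,3): δ = 114.03°  ·
  (2,4): δ = 56.76°  ·
  (2,5): δ = 25.95°  ✓
  (2,6): δ = 4.15°  ✓
  (2,7): δ = 32.66°  ✓
  (3,4): δ = 122.73°  ·
  (3,5): δ = 91.92°  ·
  (3,6): δ = 70.11°  ·
  (3,7): δ = 33.31°  ✓
  (4,5): δ = 149.19°  ·
  (4,6): δ = 127.39°  ·
  (4,7): δ = 90.58°  ·
  (5,6): δ = 158.20°  ·
  (5,7): δ = 121.39°  ·
  (6,7): δ = 143.19°  ·
antipodal pairs: 9

count = 9; pairs: (0,3), (0,4), (1,4), (1,5), (1,6), (2,5), (2,6), (2,7), (3,7)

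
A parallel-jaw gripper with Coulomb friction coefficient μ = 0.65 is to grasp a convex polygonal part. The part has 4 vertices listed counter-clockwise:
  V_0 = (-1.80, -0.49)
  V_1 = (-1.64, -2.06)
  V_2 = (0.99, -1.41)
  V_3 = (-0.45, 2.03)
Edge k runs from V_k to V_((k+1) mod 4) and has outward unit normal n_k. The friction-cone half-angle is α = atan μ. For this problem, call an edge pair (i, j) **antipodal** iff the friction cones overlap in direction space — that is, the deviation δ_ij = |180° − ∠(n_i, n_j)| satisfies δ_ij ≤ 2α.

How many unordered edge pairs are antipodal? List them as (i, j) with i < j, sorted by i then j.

count = 3; pairs: (0,2), (1,3), (2,3)

α = atan 0.65 = 33.02°;  2α = 66.05°
n_0 = (-0.9948, -0.1014)
n_1 = (+0.2399, -0.9708)
n_2 = (+0.9224, +0.3861)
n_3 = (-0.8815, +0.4722)
  (0,1): δ = 81.94°  ·
  (0,2): δ = 16.90°  ✓
  (0,3): δ = 146.00°  ·
  (1,2): δ = 81.17°  ·
  (1,3): δ = 47.94°  ✓
  (2,3): δ = 50.89°  ✓
antipodal pairs: 3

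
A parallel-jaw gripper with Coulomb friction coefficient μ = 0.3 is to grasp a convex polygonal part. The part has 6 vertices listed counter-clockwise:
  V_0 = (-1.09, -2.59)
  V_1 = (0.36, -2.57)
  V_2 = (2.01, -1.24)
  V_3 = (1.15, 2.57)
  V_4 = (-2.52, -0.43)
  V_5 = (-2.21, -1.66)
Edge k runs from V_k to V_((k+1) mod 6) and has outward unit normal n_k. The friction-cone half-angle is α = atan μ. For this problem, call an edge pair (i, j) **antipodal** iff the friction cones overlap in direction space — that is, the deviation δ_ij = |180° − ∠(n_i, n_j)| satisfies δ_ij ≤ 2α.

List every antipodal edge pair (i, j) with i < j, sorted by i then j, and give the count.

count = 2; pairs: (1,3), (2,4)

α = atan 0.3 = 16.70°;  2α = 33.40°
n_0 = (+0.0138, -0.9999)
n_1 = (+0.6276, -0.7786)
n_2 = (+0.9755, +0.2202)
n_3 = (-0.6329, +0.7742)
n_4 = (-0.9697, -0.2444)
n_5 = (-0.6388, -0.7693)
  (0,1): δ = 141.92°  ·
  (0,2): δ = 78.07°  ·
  (0,3): δ = 38.47°  ·
  (0,4): δ = 103.36°  ·
  (0,5): δ = 139.50°  ·
  (1,2): δ = 116.15°  ·
  (1,3): δ = 0.39°  ✓
  (1,4): δ = 65.27°  ·
  (1,5): δ = 101.42°  ·
  (2,3): δ = 63.46°  ·
  (2,4): δ = 1.43°  ✓
  (2,5): δ = 37.58°  ·
  (3,4): δ = 115.12°  ·
  (3,5): δ = 78.97°  ·
  (4,5): δ = 143.85°  ·
antipodal pairs: 2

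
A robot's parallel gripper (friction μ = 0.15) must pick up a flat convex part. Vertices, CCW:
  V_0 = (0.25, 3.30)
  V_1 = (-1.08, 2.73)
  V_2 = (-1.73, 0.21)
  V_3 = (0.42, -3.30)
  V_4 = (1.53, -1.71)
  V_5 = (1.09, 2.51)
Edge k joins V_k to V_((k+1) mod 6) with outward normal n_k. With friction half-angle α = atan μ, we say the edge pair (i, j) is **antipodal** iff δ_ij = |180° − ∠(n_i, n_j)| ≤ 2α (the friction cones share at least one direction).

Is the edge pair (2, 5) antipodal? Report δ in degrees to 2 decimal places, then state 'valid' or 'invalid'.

δ = 15.27°, valid

α = atan 0.15 = 8.53°;  2α = 17.06°
edge 2: e_2 = (+2.15, -3.51);  n_2 = (-0.8527, -0.5223)
edge 5: e_5 = (-0.84, +0.79);  n_5 = (+0.6851, +0.7285)
∠(n_2, n_5) = 164.73°
δ = |180° − 164.73°| = 15.27°
15.27° ≤ 2α = 17.06°  →  valid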